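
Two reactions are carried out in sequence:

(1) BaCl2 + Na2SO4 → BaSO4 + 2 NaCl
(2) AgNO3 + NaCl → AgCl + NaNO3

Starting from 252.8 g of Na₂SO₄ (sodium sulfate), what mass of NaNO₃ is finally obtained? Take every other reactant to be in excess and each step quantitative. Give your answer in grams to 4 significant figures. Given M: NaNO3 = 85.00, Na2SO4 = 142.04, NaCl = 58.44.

302.6 g

n(Na2SO4) = 252.80 / 142.04 = 1.7798 mol.
Step 1 gives a 1:2 ratio of Na2SO4 to NaCl, so n(NaCl) = 3.5596 mol.
In step 2 the NaCl:NaNO3 ratio is 1:1, so n(NaNO3) = 3.5596 mol.
Mass of NaNO3 = 3.5596 × 85.00 = 302.56 g.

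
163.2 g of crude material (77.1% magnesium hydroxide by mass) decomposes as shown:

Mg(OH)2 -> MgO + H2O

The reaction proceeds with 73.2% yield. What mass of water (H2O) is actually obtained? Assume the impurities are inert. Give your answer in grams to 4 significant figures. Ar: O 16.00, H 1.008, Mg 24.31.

28.45 g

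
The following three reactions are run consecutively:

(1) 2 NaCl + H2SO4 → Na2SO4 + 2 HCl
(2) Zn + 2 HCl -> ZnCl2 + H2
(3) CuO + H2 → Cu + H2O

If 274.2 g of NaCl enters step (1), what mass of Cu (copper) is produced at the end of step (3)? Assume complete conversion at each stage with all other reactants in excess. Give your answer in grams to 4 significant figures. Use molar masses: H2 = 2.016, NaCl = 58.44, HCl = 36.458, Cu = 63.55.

149.1 g

n(NaCl) = 274.2 / 58.44 = 4.6920 mol.
Reaction (1): NaCl→HCl ratio 2:2 ⇒ n(HCl) = 4.6920 mol.
Reaction (2): HCl→H2 ratio 2:1 ⇒ n(H2) = 2.3460 mol.
Reaction (3): H2→Cu ratio 1:1 ⇒ n(Cu) = 2.3460 mol.
Mass of Cu = 2.3460 × 63.55 = 149.09 g.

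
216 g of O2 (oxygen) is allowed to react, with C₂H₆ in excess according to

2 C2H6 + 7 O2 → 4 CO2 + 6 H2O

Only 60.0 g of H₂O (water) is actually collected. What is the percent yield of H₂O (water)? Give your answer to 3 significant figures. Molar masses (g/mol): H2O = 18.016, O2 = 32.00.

n(O2) = 216.0 g / 32.00 g/mol = 6.750 mol.
From the equation the O2:H2O mole ratio is 7:6, so n(H2O) = 6.750 × 6/7 = 5.786 mol.
Mass of H2O = 5.786 mol × 18.016 g/mol = 104.2 g.
This is the theoretical yield. Percent yield = 60.0 g / 104.2 g × 100% = 57.56%.

57.6 %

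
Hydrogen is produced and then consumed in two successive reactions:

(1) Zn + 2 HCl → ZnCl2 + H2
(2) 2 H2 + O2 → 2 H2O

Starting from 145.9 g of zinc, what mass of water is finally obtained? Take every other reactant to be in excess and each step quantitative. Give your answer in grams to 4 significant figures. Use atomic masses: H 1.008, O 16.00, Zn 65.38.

M(Zn) = 65.38 g/mol.
M(H2O) = 2(1.008) + 16.00 = 18.016 g/mol.
n(Zn) = 145.90 / 65.38 = 2.2316 mol.
Step 1 gives a 1:1 ratio of Zn to H2, so n(H2) = 2.2316 mol.
In step 2 the H2:H2O ratio is 2:2, so n(H2O) = 2.2316 mol.
Mass of H2O = 2.2316 × 18.016 = 40.204 g.

40.20 g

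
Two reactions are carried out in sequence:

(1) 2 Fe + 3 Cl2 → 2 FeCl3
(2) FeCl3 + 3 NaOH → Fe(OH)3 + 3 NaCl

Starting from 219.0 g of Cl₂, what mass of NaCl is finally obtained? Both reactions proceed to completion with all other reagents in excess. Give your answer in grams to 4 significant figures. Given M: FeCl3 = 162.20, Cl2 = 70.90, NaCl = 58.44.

n(Cl2) = 219.00 / 70.90 = 3.0889 mol.
Step 1 gives a 3:2 ratio of Cl2 to FeCl3, so n(FeCl3) = 2.0592 mol.
In step 2 the FeCl3:NaCl ratio is 1:3, so n(NaCl) = 6.1777 mol.
Mass of NaCl = 6.1777 × 58.44 = 361.03 g.

361.0 g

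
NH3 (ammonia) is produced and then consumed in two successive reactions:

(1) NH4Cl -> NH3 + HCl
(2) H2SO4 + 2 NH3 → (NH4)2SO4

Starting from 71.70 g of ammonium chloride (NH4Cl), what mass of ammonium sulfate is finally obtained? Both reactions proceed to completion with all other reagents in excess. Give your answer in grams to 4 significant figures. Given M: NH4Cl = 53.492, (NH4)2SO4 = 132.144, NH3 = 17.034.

n(NH4Cl) = 71.700 / 53.492 = 1.3404 mol.
Step 1 gives a 1:1 ratio of NH4Cl to NH3, so n(NH3) = 1.3404 mol.
In step 2 the NH3:(NH4)2SO4 ratio is 2:1, so n((NH4)2SO4) = 0.67019 mol.
Mass of (NH4)2SO4 = 0.67019 × 132.144 = 88.562 g.

88.56 g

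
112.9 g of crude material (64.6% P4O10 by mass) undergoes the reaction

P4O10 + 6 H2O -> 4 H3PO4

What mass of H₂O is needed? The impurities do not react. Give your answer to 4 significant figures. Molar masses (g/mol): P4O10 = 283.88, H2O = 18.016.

Mass of pure P4O10 = 112.9 g × 0.646 = 72.933 g.
n(P4O10) = 72.933 g / 283.88 g/mol = 0.25692 mol.
From the equation the P4O10:H2O mole ratio is 1:6, so n(H2O) = 0.25692 × 6/1 = 1.5415 mol.
Mass of H2O = 1.5415 mol × 18.016 g/mol = 27.772 g.

27.77 g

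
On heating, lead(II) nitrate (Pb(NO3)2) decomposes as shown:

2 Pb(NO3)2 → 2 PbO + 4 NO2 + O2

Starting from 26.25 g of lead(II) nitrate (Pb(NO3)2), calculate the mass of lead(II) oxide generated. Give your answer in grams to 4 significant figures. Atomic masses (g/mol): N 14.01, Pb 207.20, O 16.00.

M(Pb(NO3)2) = 207.20 + 2(14.01) + 6(16.00) = 331.22 g/mol.
M(PbO) = 207.20 + 16.00 = 223.20 g/mol.
n(Pb(NO3)2) = 26.250 g / 331.22 g/mol = 0.079252 mol.
From the equation the Pb(NO3)2:PbO mole ratio is 2:2, so n(PbO) = 0.079252 × 2/2 = 0.079252 mol.
Mass of PbO = 0.079252 mol × 223.20 g/mol = 17.689 g.

17.69 g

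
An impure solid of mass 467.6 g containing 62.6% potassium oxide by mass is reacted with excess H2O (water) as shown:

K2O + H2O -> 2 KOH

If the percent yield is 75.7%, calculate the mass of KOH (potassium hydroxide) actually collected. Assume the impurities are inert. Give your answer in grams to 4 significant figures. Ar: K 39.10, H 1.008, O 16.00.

264.0 g

Pure K2O available = 467.6 g × 0.626 = 292.72 g.
M(K2O) = 2(39.10) + 16.00 = 94.20 g/mol.
M(KOH) = 39.10 + 16.00 + 1.008 = 56.108 g/mol.
n(K2O) = 292.72 g / 94.20 g/mol = 3.1074 mol.
From the equation the K2O:KOH mole ratio is 1:2, so n(KOH) = 3.1074 × 2/1 = 6.2148 mol.
Mass of KOH = 6.2148 mol × 56.108 g/mol = 348.70 g.
Actual mass collected = 348.70 g × 0.757 = 263.97 g.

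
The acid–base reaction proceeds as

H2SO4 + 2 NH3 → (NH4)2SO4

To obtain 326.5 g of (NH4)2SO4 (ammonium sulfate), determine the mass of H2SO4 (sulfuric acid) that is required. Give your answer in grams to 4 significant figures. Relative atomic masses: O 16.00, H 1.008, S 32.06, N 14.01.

242.3 g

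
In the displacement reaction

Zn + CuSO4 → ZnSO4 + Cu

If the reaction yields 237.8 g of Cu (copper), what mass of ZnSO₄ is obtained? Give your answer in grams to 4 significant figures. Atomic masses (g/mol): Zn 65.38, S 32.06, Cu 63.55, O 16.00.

M(Cu) = 63.55 g/mol.
M(ZnSO4) = 65.38 + 32.06 + 4(16.00) = 161.44 g/mol.
n(Cu) = 237.80 g / 63.55 g/mol = 3.7419 mol.
From the equation the Cu:ZnSO4 mole ratio is 1:1, so n(ZnSO4) = 3.7419 × 1/1 = 3.7419 mol.
Mass of ZnSO4 = 3.7419 mol × 161.44 g/mol = 604.10 g.

604.1 g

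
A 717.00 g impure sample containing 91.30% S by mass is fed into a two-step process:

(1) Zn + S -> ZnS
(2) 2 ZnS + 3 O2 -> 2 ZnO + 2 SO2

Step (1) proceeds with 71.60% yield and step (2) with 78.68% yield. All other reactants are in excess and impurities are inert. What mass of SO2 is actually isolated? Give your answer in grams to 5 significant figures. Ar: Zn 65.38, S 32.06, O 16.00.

Pure S = 717.00 × 0.9130 = 654.621 g.
M(S) = 32.06 g/mol.
M(SO2) = 32.06 + 2(16.00) = 64.06 g/mol.
n(S) = 654.621 / 32.06 = 20.4186 mol.
Step 1 (S:ZnS = 1:1): theoretical n(ZnS) = 20.4186 mol; at 71.60% yield, n(ZnS) = 14.6197 mol.
Step 2 (ZnS:SO2 = 2:2): theoretical n(SO2) = 14.6197 mol, so theoretical mass = 14.6197 × 64.06 = 936.540 g.
At 78.68% yield, actual mass of SO2 = 936.540 × 0.7868 = 736.870 g.

736.87 g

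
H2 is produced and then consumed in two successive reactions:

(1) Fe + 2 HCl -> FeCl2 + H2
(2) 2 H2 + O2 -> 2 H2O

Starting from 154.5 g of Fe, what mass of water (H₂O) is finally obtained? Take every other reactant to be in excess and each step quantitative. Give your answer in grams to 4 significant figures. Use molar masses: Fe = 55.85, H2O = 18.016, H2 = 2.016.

49.84 g

n(Fe) = 154.50 / 55.85 = 2.7663 mol.
Step 1 gives a 1:1 ratio of Fe to H2, so n(H2) = 2.7663 mol.
In step 2 the H2:H2O ratio is 2:2, so n(H2O) = 2.7663 mol.
Mass of H2O = 2.7663 × 18.016 = 49.838 g.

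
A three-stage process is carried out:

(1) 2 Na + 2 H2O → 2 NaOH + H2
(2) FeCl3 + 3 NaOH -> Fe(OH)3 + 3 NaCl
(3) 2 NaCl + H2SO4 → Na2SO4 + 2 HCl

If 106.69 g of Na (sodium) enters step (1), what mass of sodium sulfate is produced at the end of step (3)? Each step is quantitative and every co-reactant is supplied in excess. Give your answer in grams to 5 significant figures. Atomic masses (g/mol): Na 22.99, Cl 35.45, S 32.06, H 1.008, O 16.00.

329.58 g

M(Na) = 22.99 g/mol.
M(Na2SO4) = 2(22.99) + 32.06 + 4(16.00) = 142.04 g/mol.
n(Na) = 106.69 / 22.99 = 4.64071 mol.
Reaction (1): Na→NaOH ratio 2:2 ⇒ n(NaOH) = 4.64071 mol.
Reaction (2): NaOH→NaCl ratio 3:3 ⇒ n(NaCl) = 4.64071 mol.
Reaction (3): NaCl→Na2SO4 ratio 2:1 ⇒ n(Na2SO4) = 2.32036 mol.
Mass of Na2SO4 = 2.32036 × 142.04 = 329.583 g.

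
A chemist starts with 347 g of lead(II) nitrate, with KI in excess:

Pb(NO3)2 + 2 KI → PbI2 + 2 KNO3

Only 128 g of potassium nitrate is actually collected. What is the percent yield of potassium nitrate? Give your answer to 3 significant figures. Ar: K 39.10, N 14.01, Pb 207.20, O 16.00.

60.4 %

M(Pb(NO3)2) = 207.20 + 2(14.01) + 6(16.00) = 331.22 g/mol.
M(KNO3) = 39.10 + 14.01 + 3(16.00) = 101.11 g/mol.
n(Pb(NO3)2) = 347.0 g / 331.22 g/mol = 1.048 mol.
From the equation the Pb(NO3)2:KNO3 mole ratio is 1:2, so n(KNO3) = 1.048 × 2/1 = 2.095 mol.
Mass of KNO3 = 2.095 mol × 101.11 g/mol = 211.9 g.
This is the theoretical yield. Percent yield = 128 g / 211.9 g × 100% = 60.42%.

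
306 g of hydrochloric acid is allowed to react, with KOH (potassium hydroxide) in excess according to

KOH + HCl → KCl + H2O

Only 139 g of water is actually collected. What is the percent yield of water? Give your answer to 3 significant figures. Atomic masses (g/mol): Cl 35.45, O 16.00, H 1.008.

91.9 %

M(HCl) = 1.008 + 35.45 = 36.458 g/mol.
M(H2O) = 2(1.008) + 16.00 = 18.016 g/mol.
n(HCl) = 306.0 g / 36.458 g/mol = 8.393 mol.
From the equation the HCl:H2O mole ratio is 1:1, so n(H2O) = 8.393 × 1/1 = 8.393 mol.
Mass of H2O = 8.393 mol × 18.016 g/mol = 151.2 g.
This is the theoretical yield. Percent yield = 139 g / 151.2 g × 100% = 91.92%.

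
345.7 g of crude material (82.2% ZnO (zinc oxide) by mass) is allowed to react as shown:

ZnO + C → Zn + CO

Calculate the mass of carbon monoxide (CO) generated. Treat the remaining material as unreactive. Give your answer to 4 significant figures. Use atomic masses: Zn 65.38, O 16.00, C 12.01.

97.81 g

Mass of pure ZnO = 345.7 g × 0.822 = 284.17 g.
M(ZnO) = 65.38 + 16.00 = 81.38 g/mol.
M(CO) = 12.01 + 16.00 = 28.01 g/mol.
n(ZnO) = 284.17 g / 81.38 g/mol = 3.4918 mol.
From the equation the ZnO:CO mole ratio is 1:1, so n(CO) = 3.4918 × 1/1 = 3.4918 mol.
Mass of CO = 3.4918 mol × 28.01 g/mol = 97.806 g.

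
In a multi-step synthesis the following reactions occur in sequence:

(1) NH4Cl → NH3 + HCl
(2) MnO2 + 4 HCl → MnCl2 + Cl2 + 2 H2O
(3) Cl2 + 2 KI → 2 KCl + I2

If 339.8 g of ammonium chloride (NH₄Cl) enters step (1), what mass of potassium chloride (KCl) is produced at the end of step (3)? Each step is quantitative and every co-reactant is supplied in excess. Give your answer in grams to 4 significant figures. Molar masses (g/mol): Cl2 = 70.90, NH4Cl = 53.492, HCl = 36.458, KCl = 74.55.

236.8 g

n(NH4Cl) = 339.8 / 53.492 = 6.3524 mol.
Reaction (1): NH4Cl→HCl ratio 1:1 ⇒ n(HCl) = 6.3524 mol.
Reaction (2): HCl→Cl2 ratio 4:1 ⇒ n(Cl2) = 1.5881 mol.
Reaction (3): Cl2→KCl ratio 1:2 ⇒ n(KCl) = 3.1762 mol.
Mass of KCl = 3.1762 × 74.55 = 236.78 g.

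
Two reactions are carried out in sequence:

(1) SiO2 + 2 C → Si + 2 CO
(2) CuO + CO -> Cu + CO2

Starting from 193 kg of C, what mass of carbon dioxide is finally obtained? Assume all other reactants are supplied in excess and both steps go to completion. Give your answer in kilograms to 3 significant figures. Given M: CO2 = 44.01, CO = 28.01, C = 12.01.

193 kg = 193000 g.
n(C) = 193000 / 12.01 = 16070 mol.
Step 1 gives a 2:2 ratio of C to CO, so n(CO) = 16070 mol.
In step 2 the CO:CO2 ratio is 1:1, so n(CO2) = 16070 mol.
Mass of CO2 = 16070 × 44.01 = 707200 g = 707 kg.

707 kg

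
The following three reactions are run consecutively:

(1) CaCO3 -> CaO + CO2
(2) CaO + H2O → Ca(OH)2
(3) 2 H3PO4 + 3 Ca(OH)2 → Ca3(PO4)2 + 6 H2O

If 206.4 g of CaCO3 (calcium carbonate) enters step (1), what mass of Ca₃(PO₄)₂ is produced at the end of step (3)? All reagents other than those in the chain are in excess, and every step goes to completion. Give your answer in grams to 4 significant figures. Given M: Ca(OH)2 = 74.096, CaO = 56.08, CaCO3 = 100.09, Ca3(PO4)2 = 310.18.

213.2 g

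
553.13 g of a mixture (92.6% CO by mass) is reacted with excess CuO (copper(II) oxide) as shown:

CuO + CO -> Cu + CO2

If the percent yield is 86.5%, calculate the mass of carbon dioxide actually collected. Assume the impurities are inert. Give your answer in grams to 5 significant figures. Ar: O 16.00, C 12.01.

Pure CO available = 553.13 g × 0.926 = 512.198 g.
M(CO) = 12.01 + 16.00 = 28.01 g/mol.
M(CO2) = 12.01 + 2(16.00) = 44.01 g/mol.
n(CO) = 512.198 g / 28.01 g/mol = 18.2863 mol.
From the equation the CO:CO2 mole ratio is 1:1, so n(CO2) = 18.2863 × 1/1 = 18.2863 mol.
Mass of CO2 = 18.2863 mol × 44.01 g/mol = 804.779 g.
Actual mass collected = 804.779 g × 0.865 = 696.134 g.

696.13 g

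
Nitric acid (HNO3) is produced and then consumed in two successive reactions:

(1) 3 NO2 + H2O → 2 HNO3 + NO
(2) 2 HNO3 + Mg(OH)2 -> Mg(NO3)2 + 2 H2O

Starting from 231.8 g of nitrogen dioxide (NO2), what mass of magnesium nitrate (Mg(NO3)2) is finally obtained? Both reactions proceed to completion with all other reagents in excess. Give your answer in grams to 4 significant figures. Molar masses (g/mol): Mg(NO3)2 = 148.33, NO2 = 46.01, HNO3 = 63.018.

n(NO2) = 231.80 / 46.01 = 5.0380 mol.
Step 1 gives a 3:2 ratio of NO2 to HNO3, so n(HNO3) = 3.3587 mol.
In step 2 the HNO3:Mg(NO3)2 ratio is 2:1, so n(Mg(NO3)2) = 1.6793 mol.
Mass of Mg(NO3)2 = 1.6793 × 148.33 = 249.10 g.

249.1 g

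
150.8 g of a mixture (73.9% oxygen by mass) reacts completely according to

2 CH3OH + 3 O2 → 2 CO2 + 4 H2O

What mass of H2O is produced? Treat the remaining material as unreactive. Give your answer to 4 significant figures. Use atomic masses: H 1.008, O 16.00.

Mass of pure O2 = 150.8 g × 0.739 = 111.44 g.
M(O2) = 2(16.00) = 32.00 g/mol.
M(H2O) = 2(1.008) + 16.00 = 18.016 g/mol.
n(O2) = 111.44 g / 32.00 g/mol = 3.4825 mol.
From the equation the O2:H2O mole ratio is 3:4, so n(H2O) = 3.4825 × 4/3 = 4.6434 mol.
Mass of H2O = 4.6434 mol × 18.016 g/mol = 83.655 g.

83.66 g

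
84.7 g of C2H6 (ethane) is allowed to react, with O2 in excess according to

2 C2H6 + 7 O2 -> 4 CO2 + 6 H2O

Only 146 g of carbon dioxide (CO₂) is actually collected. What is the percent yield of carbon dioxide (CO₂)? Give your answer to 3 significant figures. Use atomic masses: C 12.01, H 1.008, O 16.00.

M(C2H6) = 2(12.01) + 6(1.008) = 30.068 g/mol.
M(CO2) = 12.01 + 2(16.00) = 44.01 g/mol.
n(C2H6) = 84.70 g / 30.068 g/mol = 2.817 mol.
From the equation the C2H6:CO2 mole ratio is 2:4, so n(CO2) = 2.817 × 4/2 = 5.634 mol.
Mass of CO2 = 5.634 mol × 44.01 g/mol = 247.9 g.
This is the theoretical yield. Percent yield = 146 g / 247.9 g × 100% = 58.88%.

58.9 %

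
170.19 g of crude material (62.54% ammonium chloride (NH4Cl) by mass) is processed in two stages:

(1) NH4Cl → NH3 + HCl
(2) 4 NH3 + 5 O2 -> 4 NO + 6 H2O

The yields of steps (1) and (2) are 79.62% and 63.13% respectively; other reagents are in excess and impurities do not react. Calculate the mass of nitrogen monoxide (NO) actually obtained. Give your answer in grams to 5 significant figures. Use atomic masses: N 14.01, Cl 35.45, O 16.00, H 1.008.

30.014 g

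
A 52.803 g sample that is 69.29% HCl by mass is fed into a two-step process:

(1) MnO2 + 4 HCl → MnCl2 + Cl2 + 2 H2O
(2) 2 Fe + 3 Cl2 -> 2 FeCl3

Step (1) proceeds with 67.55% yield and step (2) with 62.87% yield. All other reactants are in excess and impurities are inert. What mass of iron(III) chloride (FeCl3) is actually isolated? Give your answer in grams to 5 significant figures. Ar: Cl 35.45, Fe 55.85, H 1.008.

11.521 g

Pure HCl = 52.803 × 0.6929 = 36.5872 g.
M(HCl) = 1.008 + 35.45 = 36.458 g/mol.
M(FeCl3) = 55.85 + 3(35.45) = 162.20 g/mol.
n(HCl) = 36.5872 / 36.458 = 1.00354 mol.
Step 1 (HCl:Cl2 = 4:1): theoretical n(Cl2) = 0.250886 mol; at 67.55% yield, n(Cl2) = 0.169473 mol.
Step 2 (Cl2:FeCl3 = 3:2): theoretical n(FeCl3) = 0.112982 mol, so theoretical mass = 0.112982 × 162.20 = 18.3257 g.
At 62.87% yield, actual mass of FeCl3 = 18.3257 × 0.6287 = 11.5214 g.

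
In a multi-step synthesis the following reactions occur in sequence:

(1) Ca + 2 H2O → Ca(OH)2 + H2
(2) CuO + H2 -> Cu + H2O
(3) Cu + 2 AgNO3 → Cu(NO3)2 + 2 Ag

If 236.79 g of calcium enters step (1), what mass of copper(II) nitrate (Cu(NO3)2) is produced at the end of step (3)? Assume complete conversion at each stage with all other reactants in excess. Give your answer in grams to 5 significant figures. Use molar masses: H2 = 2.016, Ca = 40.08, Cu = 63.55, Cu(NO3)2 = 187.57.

1108.2 g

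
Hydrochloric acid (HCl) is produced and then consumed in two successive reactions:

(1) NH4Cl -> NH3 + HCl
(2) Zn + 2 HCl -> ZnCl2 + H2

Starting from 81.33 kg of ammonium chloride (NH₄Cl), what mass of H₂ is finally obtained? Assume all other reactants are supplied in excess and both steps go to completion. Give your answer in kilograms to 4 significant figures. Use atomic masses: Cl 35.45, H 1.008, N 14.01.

M(NH4Cl) = 14.01 + 4(1.008) + 35.45 = 53.492 g/mol.
M(H2) = 2(1.008) = 2.016 g/mol.
81.33 kg = 81330 g.
n(NH4Cl) = 81330 / 53.492 = 1520.4 mol.
Step 1 gives a 1:1 ratio of NH4Cl to HCl, so n(HCl) = 1520.4 mol.
In step 2 the HCl:H2 ratio is 2:1, so n(H2) = 760.21 mol.
Mass of H2 = 760.21 × 2.016 = 1532.6 g = 1.533 kg.

1.533 kg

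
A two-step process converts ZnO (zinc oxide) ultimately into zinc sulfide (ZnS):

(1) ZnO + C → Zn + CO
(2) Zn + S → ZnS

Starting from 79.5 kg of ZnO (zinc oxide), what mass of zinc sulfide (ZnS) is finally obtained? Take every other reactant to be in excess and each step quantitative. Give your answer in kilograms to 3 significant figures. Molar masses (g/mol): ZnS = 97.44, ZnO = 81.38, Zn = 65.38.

95.2 kg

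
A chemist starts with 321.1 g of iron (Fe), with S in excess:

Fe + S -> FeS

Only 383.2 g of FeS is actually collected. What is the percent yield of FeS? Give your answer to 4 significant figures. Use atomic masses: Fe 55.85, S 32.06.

75.82 %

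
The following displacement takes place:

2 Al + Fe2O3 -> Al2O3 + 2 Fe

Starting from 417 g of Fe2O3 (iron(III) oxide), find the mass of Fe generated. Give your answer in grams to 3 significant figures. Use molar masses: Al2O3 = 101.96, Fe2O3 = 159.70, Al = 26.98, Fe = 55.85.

292 g

n(Fe2O3) = 417.0 g / 159.70 g/mol = 2.611 mol.
From the equation the Fe2O3:Fe mole ratio is 1:2, so n(Fe) = 2.611 × 2/1 = 5.222 mol.
Mass of Fe = 5.222 mol × 55.85 g/mol = 291.7 g.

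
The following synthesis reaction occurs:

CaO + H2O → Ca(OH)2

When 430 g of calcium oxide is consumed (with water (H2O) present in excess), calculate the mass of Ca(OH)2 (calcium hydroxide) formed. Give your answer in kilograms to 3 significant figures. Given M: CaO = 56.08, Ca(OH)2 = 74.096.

0.568 kg

n(CaO) = 430.0 g / 56.08 g/mol = 7.668 mol.
From the equation the CaO:Ca(OH)2 mole ratio is 1:1, so n(Ca(OH)2) = 7.668 × 1/1 = 7.668 mol.
Mass of Ca(OH)2 = 7.668 mol × 74.096 g/mol = 568.1 g.
Converting to kg: 568.1 g = 0.568 kg.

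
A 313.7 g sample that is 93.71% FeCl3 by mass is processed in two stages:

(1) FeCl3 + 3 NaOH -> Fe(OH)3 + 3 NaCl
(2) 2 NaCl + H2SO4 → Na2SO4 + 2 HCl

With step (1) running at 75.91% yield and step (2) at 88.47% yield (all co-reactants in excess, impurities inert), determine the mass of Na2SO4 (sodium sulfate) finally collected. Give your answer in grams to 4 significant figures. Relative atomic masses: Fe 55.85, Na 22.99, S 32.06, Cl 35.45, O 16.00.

Pure FeCl3 = 313.7 × 0.9371 = 293.97 g.
M(FeCl3) = 55.85 + 3(35.45) = 162.20 g/mol.
M(Na2SO4) = 2(22.99) + 32.06 + 4(16.00) = 142.04 g/mol.
n(FeCl3) = 293.97 / 162.20 = 1.8124 mol.
Step 1 (FeCl3:NaCl = 1:3): theoretical n(NaCl) = 5.4371 mol; at 75.91% yield, n(NaCl) = 4.1273 mol.
Step 2 (NaCl:Na2SO4 = 2:1): theoretical n(Na2SO4) = 2.0637 mol, so theoretical mass = 2.0637 × 142.04 = 293.12 g.
At 88.47% yield, actual mass of Na2SO4 = 293.12 × 0.8847 = 259.33 g.

259.3 g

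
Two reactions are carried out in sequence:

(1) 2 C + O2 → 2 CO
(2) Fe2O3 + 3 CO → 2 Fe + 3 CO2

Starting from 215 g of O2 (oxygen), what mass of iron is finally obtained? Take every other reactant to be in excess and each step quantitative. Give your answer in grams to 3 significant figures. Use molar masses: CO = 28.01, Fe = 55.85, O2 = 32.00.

n(O2) = 215.0 / 32.00 = 6.719 mol.
Step 1 gives a 1:2 ratio of O2 to CO, so n(CO) = 13.44 mol.
In step 2 the CO:Fe ratio is 3:2, so n(Fe) = 8.958 mol.
Mass of Fe = 8.958 × 55.85 = 500.3 g.

500 g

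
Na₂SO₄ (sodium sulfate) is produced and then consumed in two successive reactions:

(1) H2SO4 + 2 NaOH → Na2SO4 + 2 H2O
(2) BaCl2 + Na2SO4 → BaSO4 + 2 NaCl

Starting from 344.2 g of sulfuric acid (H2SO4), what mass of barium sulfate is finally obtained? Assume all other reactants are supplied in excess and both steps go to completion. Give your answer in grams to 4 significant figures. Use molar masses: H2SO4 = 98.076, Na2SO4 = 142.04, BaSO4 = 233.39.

n(H2SO4) = 344.20 / 98.076 = 3.5095 mol.
Step 1 gives a 1:1 ratio of H2SO4 to Na2SO4, so n(Na2SO4) = 3.5095 mol.
In step 2 the Na2SO4:BaSO4 ratio is 1:1, so n(BaSO4) = 3.5095 mol.
Mass of BaSO4 = 3.5095 × 233.39 = 819.09 g.

819.1 g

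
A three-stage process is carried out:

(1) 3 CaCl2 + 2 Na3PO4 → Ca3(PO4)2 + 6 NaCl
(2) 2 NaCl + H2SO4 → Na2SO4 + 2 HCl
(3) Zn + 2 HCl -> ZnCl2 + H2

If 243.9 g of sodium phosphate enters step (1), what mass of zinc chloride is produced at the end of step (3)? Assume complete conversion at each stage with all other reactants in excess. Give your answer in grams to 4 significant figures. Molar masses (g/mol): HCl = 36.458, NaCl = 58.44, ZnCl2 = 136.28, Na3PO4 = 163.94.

n(Na3PO4) = 243.9 / 163.94 = 1.4877 mol.
Reaction (1): Na3PO4→NaCl ratio 2:6 ⇒ n(NaCl) = 4.4632 mol.
Reaction (2): NaCl→HCl ratio 2:2 ⇒ n(HCl) = 4.4632 mol.
Reaction (3): HCl→ZnCl2 ratio 2:1 ⇒ n(ZnCl2) = 2.2316 mol.
Mass of ZnCl2 = 2.2316 × 136.28 = 304.12 g.

304.1 g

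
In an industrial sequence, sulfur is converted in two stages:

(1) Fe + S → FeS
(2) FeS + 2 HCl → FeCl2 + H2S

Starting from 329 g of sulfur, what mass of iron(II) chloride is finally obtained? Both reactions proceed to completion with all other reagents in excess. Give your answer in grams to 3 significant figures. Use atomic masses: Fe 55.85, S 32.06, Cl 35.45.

1300 g

M(S) = 32.06 g/mol.
M(FeCl2) = 55.85 + 2(35.45) = 126.75 g/mol.
n(S) = 329.0 / 32.06 = 10.26 mol.
Step 1 gives a 1:1 ratio of S to FeS, so n(FeS) = 10.26 mol.
In step 2 the FeS:FeCl2 ratio is 1:1, so n(FeCl2) = 10.26 mol.
Mass of FeCl2 = 10.26 × 126.75 = 1301 g.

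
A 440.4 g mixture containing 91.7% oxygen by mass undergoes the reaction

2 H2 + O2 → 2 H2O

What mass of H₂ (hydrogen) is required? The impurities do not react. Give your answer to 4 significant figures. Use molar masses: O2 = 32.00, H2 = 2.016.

50.88 g

Mass of pure O2 = 440.4 g × 0.917 = 403.85 g.
n(O2) = 403.85 g / 32.00 g/mol = 12.620 mol.
From the equation the O2:H2 mole ratio is 1:2, so n(H2) = 12.620 × 2/1 = 25.240 mol.
Mass of H2 = 25.240 mol × 2.016 g/mol = 50.885 g.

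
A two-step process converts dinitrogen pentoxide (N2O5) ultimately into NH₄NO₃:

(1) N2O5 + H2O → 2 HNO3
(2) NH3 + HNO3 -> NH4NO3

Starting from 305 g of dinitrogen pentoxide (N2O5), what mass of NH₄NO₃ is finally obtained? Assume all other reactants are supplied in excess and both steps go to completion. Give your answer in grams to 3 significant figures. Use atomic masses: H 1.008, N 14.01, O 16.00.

452 g

M(N2O5) = 2(14.01) + 5(16.00) = 108.02 g/mol.
M(NH4NO3) = 2(14.01) + 4(1.008) + 3(16.00) = 80.052 g/mol.
n(N2O5) = 305.0 / 108.02 = 2.824 mol.
Step 1 gives a 1:2 ratio of N2O5 to HNO3, so n(HNO3) = 5.647 mol.
In step 2 the HNO3:NH4NO3 ratio is 1:1, so n(NH4NO3) = 5.647 mol.
Mass of NH4NO3 = 5.647 × 80.052 = 452.1 g.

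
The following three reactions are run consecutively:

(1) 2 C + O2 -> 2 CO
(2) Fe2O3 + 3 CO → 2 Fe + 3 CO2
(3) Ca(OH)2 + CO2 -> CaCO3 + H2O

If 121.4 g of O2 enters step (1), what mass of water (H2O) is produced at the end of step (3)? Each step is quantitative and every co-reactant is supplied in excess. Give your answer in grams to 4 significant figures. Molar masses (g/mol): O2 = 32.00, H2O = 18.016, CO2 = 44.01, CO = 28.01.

n(O2) = 121.4 / 32.00 = 3.7938 mol.
Reaction (1): O2→CO ratio 1:2 ⇒ n(CO) = 7.5875 mol.
Reaction (2): CO→CO2 ratio 3:3 ⇒ n(CO2) = 7.5875 mol.
Reaction (3): CO2→H2O ratio 1:1 ⇒ n(H2O) = 7.5875 mol.
Mass of H2O = 7.5875 × 18.016 = 136.70 g.

136.7 g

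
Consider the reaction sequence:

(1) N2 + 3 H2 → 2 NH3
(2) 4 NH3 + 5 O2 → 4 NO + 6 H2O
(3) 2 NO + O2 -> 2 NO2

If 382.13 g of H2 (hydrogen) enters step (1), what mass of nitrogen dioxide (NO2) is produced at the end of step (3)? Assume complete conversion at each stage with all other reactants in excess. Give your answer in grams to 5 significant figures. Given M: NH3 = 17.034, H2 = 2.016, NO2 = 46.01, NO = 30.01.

5814.1 g

n(H2) = 382.13 / 2.016 = 189.549 mol.
Reaction (1): H2→NH3 ratio 3:2 ⇒ n(NH3) = 126.366 mol.
Reaction (2): NH3→NO ratio 4:4 ⇒ n(NO) = 126.366 mol.
Reaction (3): NO→NO2 ratio 2:2 ⇒ n(NO2) = 126.366 mol.
Mass of NO2 = 126.366 × 46.01 = 5814.09 g.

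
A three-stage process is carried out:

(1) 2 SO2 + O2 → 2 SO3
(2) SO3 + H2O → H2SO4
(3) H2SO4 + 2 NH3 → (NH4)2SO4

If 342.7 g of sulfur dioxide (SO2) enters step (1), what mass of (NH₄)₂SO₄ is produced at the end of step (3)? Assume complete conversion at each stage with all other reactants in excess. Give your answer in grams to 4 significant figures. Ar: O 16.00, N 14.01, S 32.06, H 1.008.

M(SO2) = 32.06 + 2(16.00) = 64.06 g/mol.
M((NH4)2SO4) = 2(14.01) + 8(1.008) + 32.06 + 4(16.00) = 132.144 g/mol.
n(SO2) = 342.7 / 64.06 = 5.3497 mol.
Reaction (1): SO2→SO3 ratio 2:2 ⇒ n(SO3) = 5.3497 mol.
Reaction (2): SO3→H2SO4 ratio 1:1 ⇒ n(H2SO4) = 5.3497 mol.
Reaction (3): H2SO4→(NH4)2SO4 ratio 1:1 ⇒ n((NH4)2SO4) = 5.3497 mol.
Mass of (NH4)2SO4 = 5.3497 × 132.144 = 706.93 g.

706.9 g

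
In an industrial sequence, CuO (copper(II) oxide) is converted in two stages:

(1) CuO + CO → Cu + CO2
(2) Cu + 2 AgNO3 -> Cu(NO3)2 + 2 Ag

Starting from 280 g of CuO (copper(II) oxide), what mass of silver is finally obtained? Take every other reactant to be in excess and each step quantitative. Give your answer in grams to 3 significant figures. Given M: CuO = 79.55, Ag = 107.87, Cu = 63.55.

n(CuO) = 280.0 / 79.55 = 3.520 mol.
Step 1 gives a 1:1 ratio of CuO to Cu, so n(Cu) = 3.520 mol.
In step 2 the Cu:Ag ratio is 1:2, so n(Ag) = 7.040 mol.
Mass of Ag = 7.040 × 107.87 = 759.4 g.

759 g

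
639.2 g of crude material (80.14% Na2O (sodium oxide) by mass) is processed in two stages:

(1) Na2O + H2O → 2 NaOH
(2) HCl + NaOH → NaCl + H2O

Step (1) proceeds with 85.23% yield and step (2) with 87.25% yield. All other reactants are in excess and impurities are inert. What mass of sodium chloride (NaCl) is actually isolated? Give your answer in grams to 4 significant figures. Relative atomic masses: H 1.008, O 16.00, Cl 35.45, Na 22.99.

718.3 g

Pure Na2O = 639.2 × 0.8014 = 512.25 g.
M(Na2O) = 2(22.99) + 16.00 = 61.98 g/mol.
M(NaCl) = 22.99 + 35.45 = 58.44 g/mol.
n(Na2O) = 512.25 / 61.98 = 8.2648 mol.
Step 1 (Na2O:NaOH = 1:2): theoretical n(NaOH) = 16.530 mol; at 85.23% yield, n(NaOH) = 14.088 mol.
Step 2 (NaOH:NaCl = 1:1): theoretical n(NaCl) = 14.088 mol, so theoretical mass = 14.088 × 58.44 = 823.32 g.
At 87.25% yield, actual mass of NaCl = 823.32 × 0.8725 = 718.34 g.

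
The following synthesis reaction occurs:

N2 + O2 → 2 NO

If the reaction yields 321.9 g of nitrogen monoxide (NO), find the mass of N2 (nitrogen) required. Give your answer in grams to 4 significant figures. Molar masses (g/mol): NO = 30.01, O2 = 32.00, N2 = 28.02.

150.3 g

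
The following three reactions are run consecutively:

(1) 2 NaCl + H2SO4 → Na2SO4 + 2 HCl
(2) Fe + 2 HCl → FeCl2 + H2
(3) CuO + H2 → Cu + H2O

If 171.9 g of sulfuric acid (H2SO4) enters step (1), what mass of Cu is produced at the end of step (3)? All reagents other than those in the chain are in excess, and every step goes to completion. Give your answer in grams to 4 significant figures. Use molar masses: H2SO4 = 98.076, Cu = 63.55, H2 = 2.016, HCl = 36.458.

n(H2SO4) = 171.9 / 98.076 = 1.7527 mol.
Reaction (1): H2SO4→HCl ratio 1:2 ⇒ n(HCl) = 3.5054 mol.
Reaction (2): HCl→H2 ratio 2:1 ⇒ n(H2) = 1.7527 mol.
Reaction (3): H2→Cu ratio 1:1 ⇒ n(Cu) = 1.7527 mol.
Mass of Cu = 1.7527 × 63.55 = 111.39 g.

111.4 g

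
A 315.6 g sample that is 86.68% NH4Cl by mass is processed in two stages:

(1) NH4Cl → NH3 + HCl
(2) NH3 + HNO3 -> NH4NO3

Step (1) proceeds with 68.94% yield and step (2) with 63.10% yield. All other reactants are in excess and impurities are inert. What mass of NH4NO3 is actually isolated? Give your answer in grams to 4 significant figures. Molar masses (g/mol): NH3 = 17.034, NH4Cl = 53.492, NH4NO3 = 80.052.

178.1 g

Pure NH4Cl = 315.6 × 0.8668 = 273.56 g.
n(NH4Cl) = 273.56 / 53.492 = 5.1141 mol.
Step 1 (NH4Cl:NH3 = 1:1): theoretical n(NH3) = 5.1141 mol; at 68.94% yield, n(NH3) = 3.5256 mol.
Step 2 (NH3:NH4NO3 = 1:1): theoretical n(NH4NO3) = 3.5256 mol, so theoretical mass = 3.5256 × 80.052 = 282.23 g.
At 63.10% yield, actual mass of NH4NO3 = 282.23 × 0.6310 = 178.09 g.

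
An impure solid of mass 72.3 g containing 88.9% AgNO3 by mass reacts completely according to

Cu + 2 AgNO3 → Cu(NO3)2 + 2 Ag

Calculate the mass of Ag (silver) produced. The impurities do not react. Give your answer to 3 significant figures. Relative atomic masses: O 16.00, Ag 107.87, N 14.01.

Mass of pure AgNO3 = 72.3 g × 0.889 = 64.27 g.
M(AgNO3) = 107.87 + 14.01 + 3(16.00) = 169.88 g/mol.
M(Ag) = 107.87 g/mol.
n(AgNO3) = 64.27 g / 169.88 g/mol = 0.3784 mol.
From the equation the AgNO3:Ag mole ratio is 2:2, so n(Ag) = 0.3784 × 2/2 = 0.3784 mol.
Mass of Ag = 0.3784 mol × 107.87 g/mol = 40.81 g.

40.8 g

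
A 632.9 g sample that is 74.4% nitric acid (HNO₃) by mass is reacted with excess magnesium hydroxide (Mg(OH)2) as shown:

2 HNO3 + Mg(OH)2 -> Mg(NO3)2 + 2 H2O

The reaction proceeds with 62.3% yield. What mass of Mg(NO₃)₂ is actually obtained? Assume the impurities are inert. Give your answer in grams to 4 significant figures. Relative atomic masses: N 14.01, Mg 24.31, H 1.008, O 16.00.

Pure HNO3 available = 632.9 g × 0.744 = 470.88 g.
M(HNO3) = 1.008 + 14.01 + 3(16.00) = 63.018 g/mol.
M(Mg(NO3)2) = 24.31 + 2(14.01) + 6(16.00) = 148.33 g/mol.
n(HNO3) = 470.88 g / 63.018 g/mol = 7.4721 mol.
From the equation the HNO3:Mg(NO3)2 mole ratio is 2:1, so n(Mg(NO3)2) = 7.4721 × 1/2 = 3.7361 mol.
Mass of Mg(NO3)2 = 3.7361 mol × 148.33 g/mol = 554.17 g.
Actual mass collected = 554.17 g × 0.623 = 345.25 g.

345.2 g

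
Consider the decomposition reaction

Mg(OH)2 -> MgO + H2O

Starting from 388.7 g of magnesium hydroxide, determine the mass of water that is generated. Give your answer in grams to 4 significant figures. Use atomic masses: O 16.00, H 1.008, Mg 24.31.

M(Mg(OH)2) = 24.31 + 2(16.00) + 2(1.008) = 58.326 g/mol.
M(H2O) = 2(1.008) + 16.00 = 18.016 g/mol.
n(Mg(OH)2) = 388.70 g / 58.326 g/mol = 6.6643 mol.
From the equation the Mg(OH)2:H2O mole ratio is 1:1, so n(H2O) = 6.6643 × 1/1 = 6.6643 mol.
Mass of H2O = 6.6643 mol × 18.016 g/mol = 120.06 g.

120.1 g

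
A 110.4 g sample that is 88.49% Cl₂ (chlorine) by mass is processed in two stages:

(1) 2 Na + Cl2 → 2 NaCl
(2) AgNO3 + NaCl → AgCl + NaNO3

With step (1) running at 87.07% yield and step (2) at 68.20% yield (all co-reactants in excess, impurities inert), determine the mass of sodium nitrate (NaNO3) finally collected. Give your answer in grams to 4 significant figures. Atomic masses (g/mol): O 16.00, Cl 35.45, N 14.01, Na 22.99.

139.1 g

Pure Cl2 = 110.4 × 0.8849 = 97.693 g.
M(Cl2) = 2(35.45) = 70.90 g/mol.
M(NaNO3) = 22.99 + 14.01 + 3(16.00) = 85.00 g/mol.
n(Cl2) = 97.693 / 70.90 = 1.3779 mol.
Step 1 (Cl2:NaCl = 1:2): theoretical n(NaCl) = 2.7558 mol; at 87.07% yield, n(NaCl) = 2.3995 mol.
Step 2 (NaCl:NaNO3 = 1:1): theoretical n(NaNO3) = 2.3995 mol, so theoretical mass = 2.3995 × 85.00 = 203.96 g.
At 68.20% yield, actual mass of NaNO3 = 203.96 × 0.6820 = 139.10 g.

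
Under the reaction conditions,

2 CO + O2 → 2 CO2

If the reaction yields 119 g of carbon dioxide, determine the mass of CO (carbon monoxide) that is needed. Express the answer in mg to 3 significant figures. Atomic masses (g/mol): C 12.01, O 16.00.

M(CO2) = 12.01 + 2(16.00) = 44.01 g/mol.
M(CO) = 12.01 + 16.00 = 28.01 g/mol.
n(CO2) = 119.0 g / 44.01 g/mol = 2.704 mol.
From the equation the CO2:CO mole ratio is 2:2, so n(CO) = 2.704 × 2/2 = 2.704 mol.
Mass of CO = 2.704 mol × 28.01 g/mol = 75.74 g.
Converting to mg: 75.74 g = 75700 mg.

75700 mg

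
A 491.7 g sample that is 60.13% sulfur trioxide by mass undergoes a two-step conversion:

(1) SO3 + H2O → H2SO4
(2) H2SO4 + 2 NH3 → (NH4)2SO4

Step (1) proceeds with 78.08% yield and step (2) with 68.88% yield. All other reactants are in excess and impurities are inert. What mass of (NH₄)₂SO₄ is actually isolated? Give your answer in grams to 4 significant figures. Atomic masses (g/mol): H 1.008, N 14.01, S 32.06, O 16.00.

262.5 g

Pure SO3 = 491.7 × 0.6013 = 295.66 g.
M(SO3) = 32.06 + 3(16.00) = 80.06 g/mol.
M((NH4)2SO4) = 2(14.01) + 8(1.008) + 32.06 + 4(16.00) = 132.144 g/mol.
n(SO3) = 295.66 / 80.06 = 3.6930 mol.
Step 1 (SO3:H2SO4 = 1:1): theoretical n(H2SO4) = 3.6930 mol; at 78.08% yield, n(H2SO4) = 2.8835 mol.
Step 2 (H2SO4:(NH4)2SO4 = 1:1): theoretical n((NH4)2SO4) = 2.8835 mol, so theoretical mass = 2.8835 × 132.144 = 381.03 g.
At 68.88% yield, actual mass of (NH4)2SO4 = 381.03 × 0.6888 = 262.46 g.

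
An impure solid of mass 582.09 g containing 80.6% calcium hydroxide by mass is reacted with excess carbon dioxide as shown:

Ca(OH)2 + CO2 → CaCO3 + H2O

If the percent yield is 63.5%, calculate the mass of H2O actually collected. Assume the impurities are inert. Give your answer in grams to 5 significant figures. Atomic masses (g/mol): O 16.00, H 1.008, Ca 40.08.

Pure Ca(OH)2 available = 582.09 g × 0.806 = 469.165 g.
M(Ca(OH)2) = 40.08 + 2(16.00) + 2(1.008) = 74.096 g/mol.
M(H2O) = 2(1.008) + 16.00 = 18.016 g/mol.
n(Ca(OH)2) = 469.165 g / 74.096 g/mol = 6.33185 mol.
From the equation the Ca(OH)2:H2O mole ratio is 1:1, so n(H2O) = 6.33185 × 1/1 = 6.33185 mol.
Mass of H2O = 6.33185 mol × 18.016 g/mol = 114.075 g.
Actual mass collected = 114.075 g × 0.635 = 72.4373 g.

72.437 g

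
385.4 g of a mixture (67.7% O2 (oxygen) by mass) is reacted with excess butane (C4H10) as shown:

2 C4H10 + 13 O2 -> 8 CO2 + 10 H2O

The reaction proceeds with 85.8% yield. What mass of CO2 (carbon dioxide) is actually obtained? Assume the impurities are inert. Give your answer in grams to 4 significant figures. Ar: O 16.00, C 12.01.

Pure O2 available = 385.4 g × 0.677 = 260.92 g.
M(O2) = 2(16.00) = 32.00 g/mol.
M(CO2) = 12.01 + 2(16.00) = 44.01 g/mol.
n(O2) = 260.92 g / 32.00 g/mol = 8.1536 mol.
From the equation the O2:CO2 mole ratio is 13:8, so n(CO2) = 8.1536 × 8/13 = 5.0176 mol.
Mass of CO2 = 5.0176 mol × 44.01 g/mol = 220.83 g.
Actual mass collected = 220.83 g × 0.858 = 189.47 g.

189.5 g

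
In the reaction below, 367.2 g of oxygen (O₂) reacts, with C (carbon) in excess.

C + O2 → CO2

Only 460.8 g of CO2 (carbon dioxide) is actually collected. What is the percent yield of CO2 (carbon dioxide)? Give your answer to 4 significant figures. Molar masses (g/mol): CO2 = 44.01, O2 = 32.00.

91.24 %

n(O2) = 367.20 g / 32.00 g/mol = 11.475 mol.
From the equation the O2:CO2 mole ratio is 1:1, so n(CO2) = 11.475 × 1/1 = 11.475 mol.
Mass of CO2 = 11.475 mol × 44.01 g/mol = 505.01 g.
This is the theoretical yield. Percent yield = 460.8 g / 505.01 g × 100% = 91.245%.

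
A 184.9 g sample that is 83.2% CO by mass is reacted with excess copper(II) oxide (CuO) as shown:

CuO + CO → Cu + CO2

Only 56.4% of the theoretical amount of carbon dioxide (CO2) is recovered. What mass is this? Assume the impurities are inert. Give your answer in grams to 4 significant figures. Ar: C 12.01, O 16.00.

136.3 g

Pure CO available = 184.9 g × 0.832 = 153.84 g.
M(CO) = 12.01 + 16.00 = 28.01 g/mol.
M(CO2) = 12.01 + 2(16.00) = 44.01 g/mol.
n(CO) = 153.84 g / 28.01 g/mol = 5.4922 mol.
From the equation the CO:CO2 mole ratio is 1:1, so n(CO2) = 5.4922 × 1/1 = 5.4922 mol.
Mass of CO2 = 5.4922 mol × 44.01 g/mol = 241.71 g.
Actual mass collected = 241.71 g × 0.564 = 136.33 g.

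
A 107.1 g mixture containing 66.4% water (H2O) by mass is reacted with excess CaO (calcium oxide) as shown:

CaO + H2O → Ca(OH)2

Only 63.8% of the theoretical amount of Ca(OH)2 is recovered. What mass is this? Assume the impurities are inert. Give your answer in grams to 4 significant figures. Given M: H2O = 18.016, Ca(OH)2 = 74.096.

Pure H2O available = 107.1 g × 0.664 = 71.114 g.
n(H2O) = 71.114 g / 18.016 g/mol = 3.9473 mol.
From the equation the H2O:Ca(OH)2 mole ratio is 1:1, so n(Ca(OH)2) = 3.9473 × 1/1 = 3.9473 mol.
Mass of Ca(OH)2 = 3.9473 mol × 74.096 g/mol = 292.48 g.
Actual mass collected = 292.48 g × 0.638 = 186.60 g.

186.6 g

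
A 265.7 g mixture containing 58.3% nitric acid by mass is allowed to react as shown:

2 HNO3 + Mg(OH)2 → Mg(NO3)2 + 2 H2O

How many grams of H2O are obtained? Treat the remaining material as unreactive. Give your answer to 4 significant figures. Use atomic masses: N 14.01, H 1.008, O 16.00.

44.28 g

Mass of pure HNO3 = 265.7 g × 0.583 = 154.90 g.
M(HNO3) = 1.008 + 14.01 + 3(16.00) = 63.018 g/mol.
M(H2O) = 2(1.008) + 16.00 = 18.016 g/mol.
n(HNO3) = 154.90 g / 63.018 g/mol = 2.4581 mol.
From the equation the HNO3:H2O mole ratio is 2:2, so n(H2O) = 2.4581 × 2/2 = 2.4581 mol.
Mass of H2O = 2.4581 mol × 18.016 g/mol = 44.285 g.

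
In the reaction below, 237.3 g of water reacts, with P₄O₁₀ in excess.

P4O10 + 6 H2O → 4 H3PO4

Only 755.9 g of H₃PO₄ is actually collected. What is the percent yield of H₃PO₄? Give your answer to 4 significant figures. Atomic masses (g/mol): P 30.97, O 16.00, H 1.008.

M(H2O) = 2(1.008) + 16.00 = 18.016 g/mol.
M(H3PO4) = 3(1.008) + 30.97 + 4(16.00) = 97.994 g/mol.
n(H2O) = 237.30 g / 18.016 g/mol = 13.172 mol.
From the equation the H2O:H3PO4 mole ratio is 6:4, so n(H3PO4) = 13.172 × 4/6 = 8.7811 mol.
Mass of H3PO4 = 8.7811 mol × 97.994 g/mol = 860.49 g.
This is the theoretical yield. Percent yield = 755.9 g / 860.49 g × 100% = 87.845%.

87.84 %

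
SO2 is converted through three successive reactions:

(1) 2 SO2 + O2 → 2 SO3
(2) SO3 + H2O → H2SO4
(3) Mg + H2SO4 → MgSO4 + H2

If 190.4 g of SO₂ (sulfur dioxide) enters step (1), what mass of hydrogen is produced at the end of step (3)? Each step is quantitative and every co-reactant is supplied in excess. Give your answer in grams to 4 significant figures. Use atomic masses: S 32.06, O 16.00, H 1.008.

M(SO2) = 32.06 + 2(16.00) = 64.06 g/mol.
M(H2) = 2(1.008) = 2.016 g/mol.
n(SO2) = 190.4 / 64.06 = 2.9722 mol.
Reaction (1): SO2→SO3 ratio 2:2 ⇒ n(SO3) = 2.9722 mol.
Reaction (2): SO3→H2SO4 ratio 1:1 ⇒ n(H2SO4) = 2.9722 mol.
Reaction (3): H2SO4→H2 ratio 1:1 ⇒ n(H2) = 2.9722 mol.
Mass of H2 = 2.9722 × 2.016 = 5.9920 g.

5.992 g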